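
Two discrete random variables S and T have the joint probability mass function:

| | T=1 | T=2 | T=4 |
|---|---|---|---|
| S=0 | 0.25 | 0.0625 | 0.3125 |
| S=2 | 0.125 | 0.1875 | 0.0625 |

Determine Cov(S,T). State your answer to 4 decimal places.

-0.2813

E[S] = 0.75,  E[T] = 2.375
E[ST] = 1.5
Cov(S,T) = E[ST] − E[S]E[T] = 1.5 − (0.75)(2.375) = -0.28125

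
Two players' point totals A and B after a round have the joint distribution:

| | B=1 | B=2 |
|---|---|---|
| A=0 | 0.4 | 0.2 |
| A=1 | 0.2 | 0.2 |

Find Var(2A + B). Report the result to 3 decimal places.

E[A] = 0.4,  E[B] = 1.4,  E[AB] = 0.6
Var(A) = 0.4 − (0.4)² = 0.24;  Var(B) = 2.2 − (1.4)² = 0.24
Cov(A,B) = 0.6 − (0.4)(1.4) = 0.04
Var(2A + B) = (2)²·0.24 + (1)²·0.24 + 2·(2)·(1)·0.04 = 1.36

1.360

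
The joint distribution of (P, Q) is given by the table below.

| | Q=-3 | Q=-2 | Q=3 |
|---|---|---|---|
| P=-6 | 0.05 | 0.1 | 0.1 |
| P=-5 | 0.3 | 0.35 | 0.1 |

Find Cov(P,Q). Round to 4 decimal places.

E[P] = -5.25,  E[Q] = -1.35
E[PQ] = 6.8
Cov(P,Q) = E[PQ] − E[P]E[Q] = 6.8 − (-5.25)(-1.35) = -0.2875

-0.2875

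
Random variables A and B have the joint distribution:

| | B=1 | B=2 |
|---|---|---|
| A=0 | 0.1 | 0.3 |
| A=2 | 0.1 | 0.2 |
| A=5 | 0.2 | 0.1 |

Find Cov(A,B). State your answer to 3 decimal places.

E[A] = 2.1,  E[B] = 1.6
E[AB] = 3
Cov(A,B) = E[AB] − E[A]E[B] = 3 − (2.1)(1.6) = -0.36

-0.360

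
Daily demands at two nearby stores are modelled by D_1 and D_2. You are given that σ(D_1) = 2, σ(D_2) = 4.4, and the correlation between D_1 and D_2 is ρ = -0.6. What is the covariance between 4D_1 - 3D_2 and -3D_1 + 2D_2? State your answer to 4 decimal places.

-253.9200

var(D_1) = (2)² = 4;  var(D_2) = (4.4)² = 19.36
cov(D_1,D_2) = ρ·σ(D_1)·σ(D_2) = -0.6·2·4.4 = -5.28
cov(4D_1 - 3D_2, -3D_1 + 2D_2) = (4)(-3)var(D_1) + (-3)(2)var(D_2) + [(4)(2) + (-3)(-3)]cov(D_1,D_2)
= -12·4 + -6·19.36 + 17·-5.28 = -253.92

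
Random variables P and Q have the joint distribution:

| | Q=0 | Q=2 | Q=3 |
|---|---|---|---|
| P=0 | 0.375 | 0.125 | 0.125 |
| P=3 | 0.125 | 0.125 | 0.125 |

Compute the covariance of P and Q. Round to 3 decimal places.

E[P] = 1.125,  E[Q] = 1.25
E[PQ] = 1.875
Cov(P,Q) = E[PQ] − E[P]E[Q] = 1.875 − (1.125)(1.25) = 0.46875

0.469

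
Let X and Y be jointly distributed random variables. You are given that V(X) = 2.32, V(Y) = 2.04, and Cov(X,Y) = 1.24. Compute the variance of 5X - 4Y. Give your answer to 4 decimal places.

41.0400

V(5X - 4Y) = (5)²·V(X) + (-4)²·V(Y) + 2·(5)·(-4)·Cov(X,Y)
= 25·2.32 + 16·2.04 + -40·1.24 = 41.04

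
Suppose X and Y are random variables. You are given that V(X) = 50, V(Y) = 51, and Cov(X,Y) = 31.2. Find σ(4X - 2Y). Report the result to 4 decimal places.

V(4X - 2Y) = (4)²·V(X) + (-2)²·V(Y) + 2·(4)·(-2)·Cov(X,Y)
= 16·50 + 4·51 + -16·31.2 = 504.8
σ(4X - 2Y) = √504.8 ≈ 22.4678

22.4678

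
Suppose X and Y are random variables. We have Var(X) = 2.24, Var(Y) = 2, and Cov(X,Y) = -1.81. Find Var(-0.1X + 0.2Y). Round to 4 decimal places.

0.1748

Var(-0.1X + 0.2Y) = (-0.1)²·Var(X) + (0.2)²·Var(Y) + 2·(-0.1)·(0.2)·Cov(X,Y)
= 0.01·2.24 + 0.04·2 + -0.04·-1.81 = 0.1748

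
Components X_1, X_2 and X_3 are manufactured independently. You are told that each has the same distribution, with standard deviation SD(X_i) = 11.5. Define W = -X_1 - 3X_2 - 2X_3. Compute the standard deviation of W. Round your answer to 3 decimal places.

Var(X_i) = (11.5)² = 132.25
By independence, Var(W) = (-1)²Var(X_1) + (-3)²Var(X_2) + (-2)²Var(X_3)
= (-1)²·132.25 + (-3)²·132.25 + (-2)²·132.25 = 1851.5
SD(W) = √1851.5 ≈ 43.029

43.029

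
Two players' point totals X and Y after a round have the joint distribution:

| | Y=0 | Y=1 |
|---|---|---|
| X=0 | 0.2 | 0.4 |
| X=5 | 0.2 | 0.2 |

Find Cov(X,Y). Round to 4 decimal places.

-0.2000

E[X] = 2,  E[Y] = 0.6
E[XY] = 1
Cov(X,Y) = E[XY] − E[X]E[Y] = 1 − (2)(0.6) = -0.2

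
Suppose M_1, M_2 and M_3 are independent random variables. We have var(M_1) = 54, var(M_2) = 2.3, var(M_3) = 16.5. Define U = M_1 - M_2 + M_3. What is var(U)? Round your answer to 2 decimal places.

72.80

By independence, var(U) = (1)²var(M_1) + (-1)²var(M_2) + (1)²var(M_3)
= (1)²·54 + (-1)²·2.3 + (1)²·16.5 = 72.8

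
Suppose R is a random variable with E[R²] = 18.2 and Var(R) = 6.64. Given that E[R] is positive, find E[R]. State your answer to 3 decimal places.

3.400

(E[R])² = E[R²] − Var(R) = 18.2 − 6.64 = 11.56
E[R] = √11.56 = 3.4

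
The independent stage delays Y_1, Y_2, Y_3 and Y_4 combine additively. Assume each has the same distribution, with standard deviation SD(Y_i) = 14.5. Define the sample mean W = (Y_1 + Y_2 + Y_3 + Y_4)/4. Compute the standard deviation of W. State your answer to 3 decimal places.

7.250

var(Y_i) = (14.5)² = 210.25
By independence, var(W) = (0.25)²var(Y_1) + (0.25)²var(Y_2) + (0.25)²var(Y_3) + (0.25)²var(Y_4)
= (0.25)²·210.25 + (0.25)²·210.25 + (0.25)²·210.25 + (0.25)²·210.25 = 52.5625
SD(W) = √52.5625 ≈ 7.250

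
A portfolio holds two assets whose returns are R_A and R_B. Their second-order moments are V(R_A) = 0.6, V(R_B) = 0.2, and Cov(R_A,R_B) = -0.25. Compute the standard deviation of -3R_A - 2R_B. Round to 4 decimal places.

V(-3R_A - 2R_B) = (-3)²·V(R_A) + (-2)²·V(R_B) + 2·(-3)·(-2)·Cov(R_A,R_B)
= 9·0.6 + 4·0.2 + 12·-0.25 = 3.2
sd(-3R_A - 2R_B) = √3.2 ≈ 1.7889

1.7889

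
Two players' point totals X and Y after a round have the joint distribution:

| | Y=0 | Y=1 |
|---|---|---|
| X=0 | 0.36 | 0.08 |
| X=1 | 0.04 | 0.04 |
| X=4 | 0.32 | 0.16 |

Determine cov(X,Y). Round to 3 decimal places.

0.120

E[X] = 2,  E[Y] = 0.28
E[XY] = 0.68
cov(X,Y) = E[XY] − E[X]E[Y] = 0.68 − (2)(0.28) = 0.12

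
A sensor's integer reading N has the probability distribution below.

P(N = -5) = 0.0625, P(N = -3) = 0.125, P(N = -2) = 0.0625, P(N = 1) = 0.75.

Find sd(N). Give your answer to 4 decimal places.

1.9193

E[N] = (-5)(0.0625) + (-3)(0.125) + (-2)(0.0625) + (1)(0.75) = -0.0625
E[N²] = (-5)²(0.0625) + (-3)²(0.125) + (-2)²(0.0625) + (1)²(0.75) = 3.6875
Var(N) = E[N²] − (E[N])² = 3.6875 − (-0.0625)² = 3.68359375
sd(N) = √3.68359375 ≈ 1.9193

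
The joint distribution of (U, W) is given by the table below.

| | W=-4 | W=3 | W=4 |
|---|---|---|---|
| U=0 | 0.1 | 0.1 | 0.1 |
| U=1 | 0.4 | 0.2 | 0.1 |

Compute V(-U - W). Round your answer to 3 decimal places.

E[U] = 0.7,  E[W] = -0.3,  E[UW] = -0.6
V(U) = 0.7 − (0.7)² = 0.21;  V(W) = 13.9 − (-0.3)² = 13.81
Cov(U,W) = -0.6 − (0.7)(-0.3) = -0.39
V(-U - W) = (-1)²·0.21 + (-1)²·13.81 + 2·(-1)·(-1)·-0.39 = 13.24

13.240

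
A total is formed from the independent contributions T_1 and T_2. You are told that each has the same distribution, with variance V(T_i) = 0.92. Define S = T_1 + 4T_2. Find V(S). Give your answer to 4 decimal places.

15.6400

By independence, V(S) = (1)²V(T_1) + (4)²V(T_2)
= (1)²·0.92 + (4)²·0.92 = 15.64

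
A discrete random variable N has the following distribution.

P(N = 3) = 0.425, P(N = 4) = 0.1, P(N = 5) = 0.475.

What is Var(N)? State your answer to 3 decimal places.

E[N] = (3)(0.425) + (4)(0.1) + (5)(0.475) = 4.05
E[N²] = (3)²(0.425) + (4)²(0.1) + (5)²(0.475) = 17.3
Var(N) = E[N²] − (E[N])² = 17.3 − (4.05)² = 0.8975

0.898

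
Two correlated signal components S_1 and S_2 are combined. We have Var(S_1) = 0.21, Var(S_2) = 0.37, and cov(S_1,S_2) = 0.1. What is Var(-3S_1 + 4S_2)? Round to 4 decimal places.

Var(-3S_1 + 4S_2) = (-3)²·Var(S_1) + (4)²·Var(S_2) + 2·(-3)·(4)·cov(S_1,S_2)
= 9·0.21 + 16·0.37 + -24·0.1 = 5.41

5.4100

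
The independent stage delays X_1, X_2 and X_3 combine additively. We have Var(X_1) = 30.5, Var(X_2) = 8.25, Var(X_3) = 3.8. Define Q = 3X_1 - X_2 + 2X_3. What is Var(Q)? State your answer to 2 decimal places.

297.95

By independence, Var(Q) = (3)²Var(X_1) + (-1)²Var(X_2) + (2)²Var(X_3)
= (3)²·30.5 + (-1)²·8.25 + (2)²·3.8 = 297.95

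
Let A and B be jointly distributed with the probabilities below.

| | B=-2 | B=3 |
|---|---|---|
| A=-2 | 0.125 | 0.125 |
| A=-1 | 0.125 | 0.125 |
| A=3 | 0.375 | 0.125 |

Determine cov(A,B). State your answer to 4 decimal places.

E[A] = 0.75,  E[B] = -0.125
E[AB] = -1.5
cov(A,B) = E[AB] − E[A]E[B] = -1.5 − (0.75)(-0.125) = -1.40625

-1.4063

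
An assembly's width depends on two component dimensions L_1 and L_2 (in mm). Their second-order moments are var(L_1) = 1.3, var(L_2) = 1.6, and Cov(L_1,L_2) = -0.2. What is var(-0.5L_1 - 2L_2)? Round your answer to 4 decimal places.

var(-0.5L_1 - 2L_2) = (-0.5)²·var(L_1) + (-2)²·var(L_2) + 2·(-0.5)·(-2)·Cov(L_1,L_2)
= 0.25·1.3 + 4·1.6 + 2·-0.2 = 6.325

6.3250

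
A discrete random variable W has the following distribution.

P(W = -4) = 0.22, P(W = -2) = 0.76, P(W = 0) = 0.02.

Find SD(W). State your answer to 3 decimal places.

E[W] = (-4)(0.22) + (-2)(0.76) + (0)(0.02) = -2.4
E[W²] = (-4)²(0.22) + (-2)²(0.76) + (0)²(0.02) = 6.56
Var(W) = E[W²] − (E[W])² = 6.56 − (-2.4)² = 0.8
SD(W) = √0.8 ≈ 0.894

0.894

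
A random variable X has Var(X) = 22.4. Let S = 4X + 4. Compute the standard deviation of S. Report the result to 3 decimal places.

18.931

Var(4X + 4) = (4)²·22.4 = 358.4
sd(S) = √358.4 ≈ 18.931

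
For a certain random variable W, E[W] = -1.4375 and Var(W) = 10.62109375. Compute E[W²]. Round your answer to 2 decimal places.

E[W²] = Var(W) + (E[W])² = 10.62109375 + (-1.4375)² = 12.6875

12.69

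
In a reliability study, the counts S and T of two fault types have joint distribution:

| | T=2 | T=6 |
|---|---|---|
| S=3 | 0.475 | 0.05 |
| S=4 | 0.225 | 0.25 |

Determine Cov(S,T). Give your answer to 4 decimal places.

0.4300

E[S] = 3.475,  E[T] = 3.2
E[ST] = 11.55
Cov(S,T) = E[ST] − E[S]E[T] = 11.55 − (3.475)(3.2) = 0.43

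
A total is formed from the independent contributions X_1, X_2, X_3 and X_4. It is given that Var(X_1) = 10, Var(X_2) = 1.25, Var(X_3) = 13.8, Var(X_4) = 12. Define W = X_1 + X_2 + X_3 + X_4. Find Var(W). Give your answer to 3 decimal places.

37.050

By independence, Var(W) = (1)²Var(X_1) + (1)²Var(X_2) + (1)²Var(X_3) + (1)²Var(X_4)
= (1)²·10 + (1)²·1.25 + (1)²·13.8 + (1)²·12 = 37.05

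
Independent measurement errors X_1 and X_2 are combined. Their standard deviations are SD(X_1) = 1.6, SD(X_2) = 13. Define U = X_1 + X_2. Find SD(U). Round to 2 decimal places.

13.10

Var(X_1) = 2.56, Var(X_2) = 169
By independence, Var(U) = (1)²Var(X_1) + (1)²Var(X_2)
= (1)²·2.56 + (1)²·169 = 171.56
SD(U) = √171.56 ≈ 13.10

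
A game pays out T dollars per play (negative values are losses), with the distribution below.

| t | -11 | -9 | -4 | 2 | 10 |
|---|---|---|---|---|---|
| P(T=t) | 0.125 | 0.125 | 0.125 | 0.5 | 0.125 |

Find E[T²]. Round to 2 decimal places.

E[T²] = (-11)²(0.125) + (-9)²(0.125) + (-4)²(0.125) + (2)²(0.5) + (10)²(0.125) = 41.75

41.75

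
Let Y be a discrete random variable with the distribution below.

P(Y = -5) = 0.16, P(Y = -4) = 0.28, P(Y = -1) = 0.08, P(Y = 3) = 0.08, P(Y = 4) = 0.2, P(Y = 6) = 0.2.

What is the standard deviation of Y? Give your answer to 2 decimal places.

E[Y] = (-5)(0.16) + (-4)(0.28) + (-1)(0.08) + (3)(0.08) + (4)(0.2) + (6)(0.2) = 0.24
E[Y²] = (-5)²(0.16) + (-4)²(0.28) + (-1)²(0.08) + (3)²(0.08) + (4)²(0.2) + (6)²(0.2) = 19.68
V(Y) = E[Y²] − (E[Y])² = 19.68 − (0.24)² = 19.6224
SD(Y) = √19.6224 ≈ 4.43

4.43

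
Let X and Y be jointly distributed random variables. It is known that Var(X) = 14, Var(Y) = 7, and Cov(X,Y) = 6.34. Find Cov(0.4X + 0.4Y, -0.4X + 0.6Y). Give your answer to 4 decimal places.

-0.0528

Cov(0.4X + 0.4Y, -0.4X + 0.6Y) = (0.4)(-0.4)Var(X) + (0.4)(0.6)Var(Y) + [(0.4)(0.6) + (0.4)(-0.4)]Cov(X,Y)
= -0.16·14 + 0.24·7 + 0.08·6.34 = -0.0528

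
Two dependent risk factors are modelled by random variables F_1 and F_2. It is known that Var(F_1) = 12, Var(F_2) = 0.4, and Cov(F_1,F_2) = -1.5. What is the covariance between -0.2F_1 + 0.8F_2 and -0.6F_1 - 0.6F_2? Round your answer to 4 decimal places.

Cov(-0.2F_1 + 0.8F_2, -0.6F_1 - 0.6F_2) = (-0.2)(-0.6)Var(F_1) + (0.8)(-0.6)Var(F_2) + [(-0.2)(-0.6) + (0.8)(-0.6)]Cov(F_1,F_2)
= 0.12·12 + -0.48·0.4 + -0.36·-1.5 = 1.788

1.7880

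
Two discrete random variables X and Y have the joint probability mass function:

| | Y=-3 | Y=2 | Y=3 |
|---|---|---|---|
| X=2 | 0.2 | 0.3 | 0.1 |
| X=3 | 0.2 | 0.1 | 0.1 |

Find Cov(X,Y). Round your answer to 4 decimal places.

-0.1800

E[X] = 2.4,  E[Y] = 0.2
E[XY] = 0.3
Cov(X,Y) = E[XY] − E[X]E[Y] = 0.3 − (2.4)(0.2) = -0.18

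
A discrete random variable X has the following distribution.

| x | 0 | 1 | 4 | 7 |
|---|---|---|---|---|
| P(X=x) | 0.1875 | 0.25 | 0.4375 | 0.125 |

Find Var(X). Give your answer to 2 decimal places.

5.11

E[X] = (0)(0.1875) + (1)(0.25) + (4)(0.4375) + (7)(0.125) = 2.875
E[X²] = (0)²(0.1875) + (1)²(0.25) + (4)²(0.4375) + (7)²(0.125) = 13.375
Var(X) = E[X²] − (E[X])² = 13.375 − (2.875)² = 5.109375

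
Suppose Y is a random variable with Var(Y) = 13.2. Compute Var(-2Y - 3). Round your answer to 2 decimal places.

52.80

Var(-2Y - 3) = (-2)²·Var(Y) = 4·13.2 = 52.8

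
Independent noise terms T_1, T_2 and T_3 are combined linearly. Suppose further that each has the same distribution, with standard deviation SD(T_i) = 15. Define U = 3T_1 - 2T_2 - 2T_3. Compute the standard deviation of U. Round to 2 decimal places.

V(T_i) = (15)² = 225
By independence, V(U) = (3)²V(T_1) + (-2)²V(T_2) + (-2)²V(T_3)
= (3)²·225 + (-2)²·225 + (-2)²·225 = 3825
SD(U) = √3825 ≈ 61.85

61.85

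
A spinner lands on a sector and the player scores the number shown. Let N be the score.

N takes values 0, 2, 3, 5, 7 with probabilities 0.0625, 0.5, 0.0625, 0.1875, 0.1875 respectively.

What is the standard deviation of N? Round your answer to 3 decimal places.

2.150

E[N] = (0)(0.0625) + (2)(0.5) + (3)(0.0625) + (5)(0.1875) + (7)(0.1875) = 3.4375
E[N²] = (0)²(0.0625) + (2)²(0.5) + (3)²(0.0625) + (5)²(0.1875) + (7)²(0.1875) = 16.4375
var(N) = E[N²] − (E[N])² = 16.4375 − (3.4375)² = 4.62109375
σ(N) = √4.62109375 ≈ 2.150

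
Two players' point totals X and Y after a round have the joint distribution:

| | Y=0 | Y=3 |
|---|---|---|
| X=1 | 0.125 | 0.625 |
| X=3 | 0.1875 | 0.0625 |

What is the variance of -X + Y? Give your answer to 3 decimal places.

E[X] = 1.5,  E[Y] = 2.0625,  E[XY] = 2.4375
Var(X) = 3 − (1.5)² = 0.75;  Var(Y) = 6.1875 − (2.0625)² = 1.93359375
Cov(X,Y) = 2.4375 − (1.5)(2.0625) = -0.65625
Var(-X + Y) = (-1)²·0.75 + (1)²·1.93359375 + 2·(-1)·(1)·-0.65625 = 3.99609375

3.996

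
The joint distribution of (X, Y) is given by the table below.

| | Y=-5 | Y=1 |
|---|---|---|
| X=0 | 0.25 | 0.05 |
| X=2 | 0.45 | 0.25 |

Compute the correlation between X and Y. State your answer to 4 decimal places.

0.1905

E[X] = 1.4,  E[Y] = -3.2
E[XY] = -4
cov(X,Y) = E[XY] − E[X]E[Y] = -4 − (1.4)(-3.2) = 0.48
V(X) = 0.84,  V(Y) = 7.56
ρ = 0.48 / √(0.84·7.56) ≈ 0.1905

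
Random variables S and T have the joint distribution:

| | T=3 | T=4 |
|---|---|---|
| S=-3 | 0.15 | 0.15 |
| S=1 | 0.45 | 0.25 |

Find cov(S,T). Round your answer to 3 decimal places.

-0.120

E[S] = -0.2,  E[T] = 3.4
E[ST] = -0.8
cov(S,T) = E[ST] − E[S]E[T] = -0.8 − (-0.2)(3.4) = -0.12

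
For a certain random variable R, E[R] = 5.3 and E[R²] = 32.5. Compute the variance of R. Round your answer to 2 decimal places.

var(R) = 32.5 − (5.3)² = 4.41

4.41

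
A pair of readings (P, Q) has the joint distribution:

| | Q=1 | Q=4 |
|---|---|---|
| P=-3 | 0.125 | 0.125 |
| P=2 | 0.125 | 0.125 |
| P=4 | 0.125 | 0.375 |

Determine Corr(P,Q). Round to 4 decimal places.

0.2030

E[P] = 1.75,  E[Q] = 2.875
E[PQ] = 5.875
Cov(P,Q) = E[PQ] − E[P]E[Q] = 5.875 − (1.75)(2.875) = 0.84375
V(P) = 8.1875,  V(Q) = 2.109375
ρ = 0.84375 / √(8.1875·2.109375) ≈ 0.2030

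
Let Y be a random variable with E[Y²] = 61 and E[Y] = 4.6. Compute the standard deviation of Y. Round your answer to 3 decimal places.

6.312

var(Y) = 61 − (4.6)² = 39.84
SD(Y) = √39.84 ≈ 6.312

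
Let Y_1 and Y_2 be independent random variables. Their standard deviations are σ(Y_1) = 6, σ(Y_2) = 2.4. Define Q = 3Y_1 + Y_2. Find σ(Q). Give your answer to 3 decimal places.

V(Y_1) = 36, V(Y_2) = 5.76
By independence, V(Q) = (3)²V(Y_1) + (1)²V(Y_2)
= (3)²·36 + (1)²·5.76 = 329.76
σ(Q) = √329.76 ≈ 18.159

18.159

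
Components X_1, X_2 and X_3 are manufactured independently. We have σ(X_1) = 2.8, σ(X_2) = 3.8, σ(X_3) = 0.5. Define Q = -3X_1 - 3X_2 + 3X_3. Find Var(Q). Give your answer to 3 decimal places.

Var(X_1) = 7.84, Var(X_2) = 14.44, Var(X_3) = 0.25
By independence, Var(Q) = (-3)²Var(X_1) + (-3)²Var(X_2) + (3)²Var(X_3)
= (-3)²·7.84 + (-3)²·14.44 + (3)²·0.25 = 202.77

202.770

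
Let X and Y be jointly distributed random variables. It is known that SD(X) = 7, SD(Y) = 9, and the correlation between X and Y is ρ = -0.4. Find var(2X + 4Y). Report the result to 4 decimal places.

1088.8000

var(X) = (7)² = 49;  var(Y) = (9)² = 81
Cov(X,Y) = ρ·SD(X)·SD(Y) = -0.4·7·9 = -25.2
var(2X + 4Y) = (2)²·var(X) + (4)²·var(Y) + 2·(2)·(4)·Cov(X,Y)
= 4·49 + 16·81 + 16·-25.2 = 1088.8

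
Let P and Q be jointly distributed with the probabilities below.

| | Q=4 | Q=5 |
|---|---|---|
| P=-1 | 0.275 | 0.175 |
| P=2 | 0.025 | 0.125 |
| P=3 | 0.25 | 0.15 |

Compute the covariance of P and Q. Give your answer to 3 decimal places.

0.053

E[P] = 1.05,  E[Q] = 4.45
E[PQ] = 4.725
cov(P,Q) = E[PQ] − E[P]E[Q] = 4.725 − (1.05)(4.45) = 0.0525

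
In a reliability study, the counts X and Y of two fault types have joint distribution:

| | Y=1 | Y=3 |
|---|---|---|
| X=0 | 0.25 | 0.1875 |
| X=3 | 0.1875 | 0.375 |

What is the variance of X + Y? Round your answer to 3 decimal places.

E[X] = 1.6875,  E[Y] = 2.125,  E[XY] = 3.9375
Var(X) = 5.0625 − (1.6875)² = 2.21484375;  Var(Y) = 5.5 − (2.125)² = 0.984375
cov(X,Y) = 3.9375 − (1.6875)(2.125) = 0.3515625
Var(X + Y) = (1)²·2.21484375 + (1)²·0.984375 + 2·(1)·(1)·0.3515625 = 3.90234375

3.902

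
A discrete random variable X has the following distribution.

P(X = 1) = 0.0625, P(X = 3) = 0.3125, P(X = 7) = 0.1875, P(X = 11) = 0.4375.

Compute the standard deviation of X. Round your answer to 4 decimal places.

3.7728

E[X] = (1)(0.0625) + (3)(0.3125) + (7)(0.1875) + (11)(0.4375) = 7.125
E[X²] = (1)²(0.0625) + (3)²(0.3125) + (7)²(0.1875) + (11)²(0.4375) = 65
Var(X) = E[X²] − (E[X])² = 65 − (7.125)² = 14.234375
SD(X) = √14.234375 ≈ 3.7728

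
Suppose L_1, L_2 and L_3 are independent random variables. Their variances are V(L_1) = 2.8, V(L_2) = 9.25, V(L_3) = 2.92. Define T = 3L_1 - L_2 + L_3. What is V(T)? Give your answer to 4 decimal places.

37.3700

By independence, V(T) = (3)²V(L_1) + (-1)²V(L_2) + (1)²V(L_3)
= (3)²·2.8 + (-1)²·9.25 + (1)²·2.92 = 37.37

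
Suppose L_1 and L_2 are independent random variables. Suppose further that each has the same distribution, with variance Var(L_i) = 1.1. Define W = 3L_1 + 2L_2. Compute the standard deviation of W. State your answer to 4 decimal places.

By independence, Var(W) = (3)²Var(L_1) + (2)²Var(L_2)
= (3)²·1.1 + (2)²·1.1 = 14.3
σ(W) = √14.3 ≈ 3.7815

3.7815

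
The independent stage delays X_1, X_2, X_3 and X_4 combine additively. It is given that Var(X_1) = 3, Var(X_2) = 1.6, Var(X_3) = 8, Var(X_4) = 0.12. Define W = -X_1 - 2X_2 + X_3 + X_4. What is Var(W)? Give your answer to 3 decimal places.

17.520

By independence, Var(W) = (-1)²Var(X_1) + (-2)²Var(X_2) + (1)²Var(X_3) + (1)²Var(X_4)
= (-1)²·3 + (-2)²·1.6 + (1)²·8 + (1)²·0.12 = 17.52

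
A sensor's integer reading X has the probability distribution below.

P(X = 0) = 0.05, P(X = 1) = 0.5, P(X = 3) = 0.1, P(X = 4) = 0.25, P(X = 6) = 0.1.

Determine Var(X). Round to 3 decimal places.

E[X] = (0)(0.05) + (1)(0.5) + (3)(0.1) + (4)(0.25) + (6)(0.1) = 2.4
E[X²] = (0)²(0.05) + (1)²(0.5) + (3)²(0.1) + (4)²(0.25) + (6)²(0.1) = 9
Var(X) = E[X²] − (E[X])² = 9 − (2.4)² = 3.24

3.240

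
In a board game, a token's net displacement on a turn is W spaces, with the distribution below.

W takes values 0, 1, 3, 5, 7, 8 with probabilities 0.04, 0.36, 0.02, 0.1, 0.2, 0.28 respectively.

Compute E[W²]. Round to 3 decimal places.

E[W²] = (0)²(0.04) + (1)²(0.36) + (3)²(0.02) + (5)²(0.1) + (7)²(0.2) + (8)²(0.28) = 30.76

30.760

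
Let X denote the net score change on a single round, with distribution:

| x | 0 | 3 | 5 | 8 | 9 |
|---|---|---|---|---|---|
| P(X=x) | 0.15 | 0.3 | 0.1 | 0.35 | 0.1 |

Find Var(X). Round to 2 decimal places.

9.69

E[X] = (0)(0.15) + (3)(0.3) + (5)(0.1) + (8)(0.35) + (9)(0.1) = 5.1
E[X²] = (0)²(0.15) + (3)²(0.3) + (5)²(0.1) + (8)²(0.35) + (9)²(0.1) = 35.7
Var(X) = E[X²] − (E[X])² = 35.7 − (5.1)² = 9.69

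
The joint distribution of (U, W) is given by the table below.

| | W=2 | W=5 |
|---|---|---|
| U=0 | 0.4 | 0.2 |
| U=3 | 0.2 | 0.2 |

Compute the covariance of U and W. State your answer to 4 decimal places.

E[U] = 1.2,  E[W] = 3.2
E[UW] = 4.2
Cov(U,W) = E[UW] − E[U]E[W] = 4.2 − (1.2)(3.2) = 0.36

0.3600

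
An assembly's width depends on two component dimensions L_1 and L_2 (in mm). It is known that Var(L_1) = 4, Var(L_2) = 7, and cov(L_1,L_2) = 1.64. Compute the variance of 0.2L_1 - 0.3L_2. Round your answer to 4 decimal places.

Var(0.2L_1 - 0.3L_2) = (0.2)²·Var(L_1) + (-0.3)²·Var(L_2) + 2·(0.2)·(-0.3)·cov(L_1,L_2)
= 0.04·4 + 0.09·7 + -0.12·1.64 = 0.5932

0.5932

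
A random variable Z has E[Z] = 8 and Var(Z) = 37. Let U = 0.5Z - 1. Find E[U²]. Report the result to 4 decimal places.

E[0.5Z - 1] = 0.5·8 − 1 = 3
Var(0.5Z - 1) = (0.5)²·37 = 9.25
E[U²] = Var(U) + (E[U])² = 9.25 + (3)² = 18.25

18.2500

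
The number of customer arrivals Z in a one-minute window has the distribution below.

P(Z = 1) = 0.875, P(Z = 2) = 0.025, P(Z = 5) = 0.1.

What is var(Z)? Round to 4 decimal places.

E[Z] = (1)(0.875) + (2)(0.025) + (5)(0.1) = 1.425
E[Z²] = (1)²(0.875) + (2)²(0.025) + (5)²(0.1) = 3.475
var(Z) = E[Z²] − (E[Z])² = 3.475 − (1.425)² = 1.444375

1.4444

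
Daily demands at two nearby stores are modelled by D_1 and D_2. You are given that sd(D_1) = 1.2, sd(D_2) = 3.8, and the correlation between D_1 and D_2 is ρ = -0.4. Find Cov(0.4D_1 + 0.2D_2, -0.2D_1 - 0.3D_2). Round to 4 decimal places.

-0.6898

Var(D_1) = (1.2)² = 1.44;  Var(D_2) = (3.8)² = 14.44
Cov(D_1,D_2) = ρ·sd(D_1)·sd(D_2) = -0.4·1.2·3.8 = -1.824
Cov(0.4D_1 + 0.2D_2, -0.2D_1 - 0.3D_2) = (0.4)(-0.2)Var(D_1) + (0.2)(-0.3)Var(D_2) + [(0.4)(-0.3) + (0.2)(-0.2)]Cov(D_1,D_2)
= -0.08·1.44 + -0.06·14.44 + -0.16·-1.824 = -0.68976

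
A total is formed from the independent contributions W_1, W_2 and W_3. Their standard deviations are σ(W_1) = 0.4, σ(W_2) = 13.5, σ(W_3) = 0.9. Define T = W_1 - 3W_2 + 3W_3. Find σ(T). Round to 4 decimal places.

40.5919

V(W_1) = 0.16, V(W_2) = 182.25, V(W_3) = 0.81
By independence, V(T) = (1)²V(W_1) + (-3)²V(W_2) + (3)²V(W_3)
= (1)²·0.16 + (-3)²·182.25 + (3)²·0.81 = 1647.7
σ(T) = √1647.7 ≈ 40.5919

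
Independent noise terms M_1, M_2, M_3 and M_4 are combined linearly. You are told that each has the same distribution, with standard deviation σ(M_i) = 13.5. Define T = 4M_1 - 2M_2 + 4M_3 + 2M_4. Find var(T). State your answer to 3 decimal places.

7290.000

var(M_i) = (13.5)² = 182.25
By independence, var(T) = (4)²var(M_1) + (-2)²var(M_2) + (4)²var(M_3) + (2)²var(M_4)
= (4)²·182.25 + (-2)²·182.25 + (4)²·182.25 + (2)²·182.25 = 7290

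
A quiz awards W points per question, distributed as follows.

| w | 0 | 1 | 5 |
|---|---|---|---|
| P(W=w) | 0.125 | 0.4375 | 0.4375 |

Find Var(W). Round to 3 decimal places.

4.484

E[W] = (0)(0.125) + (1)(0.4375) + (5)(0.4375) = 2.625
E[W²] = (0)²(0.125) + (1)²(0.4375) + (5)²(0.4375) = 11.375
Var(W) = E[W²] − (E[W])² = 11.375 − (2.625)² = 4.484375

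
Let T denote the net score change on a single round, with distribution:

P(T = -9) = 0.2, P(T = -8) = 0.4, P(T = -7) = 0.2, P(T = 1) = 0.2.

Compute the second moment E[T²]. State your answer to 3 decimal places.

E[T²] = (-9)²(0.2) + (-8)²(0.4) + (-7)²(0.2) + (1)²(0.2) = 51.8

51.800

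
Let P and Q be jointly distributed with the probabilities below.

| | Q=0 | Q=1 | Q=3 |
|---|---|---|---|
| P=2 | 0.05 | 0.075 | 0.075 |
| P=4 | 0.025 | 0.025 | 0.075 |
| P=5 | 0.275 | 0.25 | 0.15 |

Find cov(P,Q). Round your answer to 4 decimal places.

E[P] = 4.275,  E[Q] = 1.25
E[PQ] = 5.1
cov(P,Q) = E[PQ] − E[P]E[Q] = 5.1 − (4.275)(1.25) = -0.24375

-0.2438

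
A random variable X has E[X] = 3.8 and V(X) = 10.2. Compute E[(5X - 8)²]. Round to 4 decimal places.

E[5X - 8] = 5·3.8 − 8 = 11
V(5X - 8) = (5)²·10.2 = 255
E[(5X - 8)²] = V((5X - 8)) + (E[(5X - 8)])² = 255 + (11)² = 376

376.0000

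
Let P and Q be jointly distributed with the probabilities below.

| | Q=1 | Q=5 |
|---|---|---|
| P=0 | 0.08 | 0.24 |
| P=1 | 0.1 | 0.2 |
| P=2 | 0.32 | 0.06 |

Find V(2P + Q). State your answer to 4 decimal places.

E[P] = 1.06,  E[Q] = 3,  E[PQ] = 2.34
V(P) = 1.82 − (1.06)² = 0.6964;  V(Q) = 13 − (3)² = 4
Cov(P,Q) = 2.34 − (1.06)(3) = -0.84
V(2P + Q) = (2)²·0.6964 + (1)²·4 + 2·(2)·(1)·-0.84 = 3.4256

3.4256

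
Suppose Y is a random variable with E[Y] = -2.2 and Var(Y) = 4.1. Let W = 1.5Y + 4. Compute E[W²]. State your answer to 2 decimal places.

9.72

E[1.5Y + 4] = 1.5·-2.2 + 4 = 0.7
Var(1.5Y + 4) = (1.5)²·4.1 = 9.225
E[W²] = Var(W) + (E[W])² = 9.225 + (0.7)² = 9.715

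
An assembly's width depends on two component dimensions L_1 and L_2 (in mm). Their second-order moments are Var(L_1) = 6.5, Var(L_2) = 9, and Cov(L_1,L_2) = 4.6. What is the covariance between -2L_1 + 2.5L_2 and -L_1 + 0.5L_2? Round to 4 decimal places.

Cov(-2L_1 + 2.5L_2, -L_1 + 0.5L_2) = (-2)(-1)Var(L_1) + (2.5)(0.5)Var(L_2) + [(-2)(0.5) + (2.5)(-1)]Cov(L_1,L_2)
= 2·6.5 + 1.25·9 + -3.5·4.6 = 8.15

8.1500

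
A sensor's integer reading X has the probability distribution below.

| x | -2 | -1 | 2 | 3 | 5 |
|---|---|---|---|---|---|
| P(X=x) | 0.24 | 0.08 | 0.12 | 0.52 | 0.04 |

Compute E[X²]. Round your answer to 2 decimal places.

7.20

E[X²] = (-2)²(0.24) + (-1)²(0.08) + (2)²(0.12) + (3)²(0.52) + (5)²(0.04) = 7.2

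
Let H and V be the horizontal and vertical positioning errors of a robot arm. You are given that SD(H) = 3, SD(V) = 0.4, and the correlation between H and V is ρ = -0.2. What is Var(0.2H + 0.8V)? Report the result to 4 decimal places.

Var(H) = (3)² = 9;  Var(V) = (0.4)² = 0.16
Cov(H,V) = ρ·SD(H)·SD(V) = -0.2·3·0.4 = -0.24
Var(0.2H + 0.8V) = (0.2)²·Var(H) + (0.8)²·Var(V) + 2·(0.2)·(0.8)·Cov(H,V)
= 0.04·9 + 0.64·0.16 + 0.32·-0.24 = 0.3856

0.3856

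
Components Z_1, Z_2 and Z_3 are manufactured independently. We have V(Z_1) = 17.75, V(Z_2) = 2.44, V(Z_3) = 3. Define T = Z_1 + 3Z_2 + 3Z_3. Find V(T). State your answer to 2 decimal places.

66.71

By independence, V(T) = (1)²V(Z_1) + (3)²V(Z_2) + (3)²V(Z_3)
= (1)²·17.75 + (3)²·2.44 + (3)²·3 = 66.71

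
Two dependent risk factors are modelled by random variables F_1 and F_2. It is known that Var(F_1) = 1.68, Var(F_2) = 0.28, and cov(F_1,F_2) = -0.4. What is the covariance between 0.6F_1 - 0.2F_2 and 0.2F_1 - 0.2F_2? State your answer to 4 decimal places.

0.2768

cov(0.6F_1 - 0.2F_2, 0.2F_1 - 0.2F_2) = (0.6)(0.2)Var(F_1) + (-0.2)(-0.2)Var(F_2) + [(0.6)(-0.2) + (-0.2)(0.2)]cov(F_1,F_2)
= 0.12·1.68 + 0.04·0.28 + -0.16·-0.4 = 0.2768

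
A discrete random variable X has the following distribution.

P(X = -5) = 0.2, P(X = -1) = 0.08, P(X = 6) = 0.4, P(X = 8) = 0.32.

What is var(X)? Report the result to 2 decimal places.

24.91

E[X] = (-5)(0.2) + (-1)(0.08) + (6)(0.4) + (8)(0.32) = 3.88
E[X²] = (-5)²(0.2) + (-1)²(0.08) + (6)²(0.4) + (8)²(0.32) = 39.96
var(X) = E[X²] − (E[X])² = 39.96 − (3.88)² = 24.9056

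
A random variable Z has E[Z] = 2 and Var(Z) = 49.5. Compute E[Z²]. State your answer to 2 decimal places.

E[Z²] = Var(Z) + (E[Z])² = 49.5 + (2)² = 53.5

53.50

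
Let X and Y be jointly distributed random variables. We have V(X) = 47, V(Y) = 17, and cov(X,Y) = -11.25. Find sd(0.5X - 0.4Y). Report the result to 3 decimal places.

V(0.5X - 0.4Y) = (0.5)²·V(X) + (-0.4)²·V(Y) + 2·(0.5)·(-0.4)·cov(X,Y)
= 0.25·47 + 0.16·17 + -0.4·-11.25 = 18.97
sd(0.5X - 0.4Y) = √18.97 ≈ 4.355

4.355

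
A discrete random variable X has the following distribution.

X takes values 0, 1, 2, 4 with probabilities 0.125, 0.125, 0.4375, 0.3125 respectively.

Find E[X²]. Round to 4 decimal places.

6.8750

E[X²] = (0)²(0.125) + (1)²(0.125) + (2)²(0.4375) + (4)²(0.3125) = 6.875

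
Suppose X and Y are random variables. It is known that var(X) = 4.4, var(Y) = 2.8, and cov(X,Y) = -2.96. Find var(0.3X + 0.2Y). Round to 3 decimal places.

var(0.3X + 0.2Y) = (0.3)²·var(X) + (0.2)²·var(Y) + 2·(0.3)·(0.2)·cov(X,Y)
= 0.09·4.4 + 0.04·2.8 + 0.12·-2.96 = 0.1528

0.153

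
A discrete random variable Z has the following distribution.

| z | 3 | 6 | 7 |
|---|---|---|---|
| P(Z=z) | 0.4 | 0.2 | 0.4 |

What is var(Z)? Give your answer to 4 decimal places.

3.3600

E[Z] = (3)(0.4) + (6)(0.2) + (7)(0.4) = 5.2
E[Z²] = (3)²(0.4) + (6)²(0.2) + (7)²(0.4) = 30.4
var(Z) = E[Z²] − (E[Z])² = 30.4 − (5.2)² = 3.36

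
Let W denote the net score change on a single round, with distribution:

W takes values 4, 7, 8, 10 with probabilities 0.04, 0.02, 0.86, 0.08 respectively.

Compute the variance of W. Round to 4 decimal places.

E[W] = (4)(0.04) + (7)(0.02) + (8)(0.86) + (10)(0.08) = 7.98
E[W²] = (4)²(0.04) + (7)²(0.02) + (8)²(0.86) + (10)²(0.08) = 64.66
Var(W) = E[W²] − (E[W])² = 64.66 − (7.98)² = 0.9796

0.9796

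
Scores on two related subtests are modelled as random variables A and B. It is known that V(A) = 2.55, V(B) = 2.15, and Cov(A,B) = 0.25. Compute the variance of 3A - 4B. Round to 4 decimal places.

V(3A - 4B) = (3)²·V(A) + (-4)²·V(B) + 2·(3)·(-4)·Cov(A,B)
= 9·2.55 + 16·2.15 + -24·0.25 = 51.35

51.3500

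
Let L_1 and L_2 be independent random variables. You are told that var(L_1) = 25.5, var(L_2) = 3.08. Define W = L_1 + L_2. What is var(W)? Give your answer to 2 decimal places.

By independence, var(W) = (1)²var(L_1) + (1)²var(L_2)
= (1)²·25.5 + (1)²·3.08 = 28.58

28.58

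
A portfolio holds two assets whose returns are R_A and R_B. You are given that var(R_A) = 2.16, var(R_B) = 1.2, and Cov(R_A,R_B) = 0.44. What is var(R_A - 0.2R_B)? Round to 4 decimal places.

var(R_A - 0.2R_B) = (1)²·var(R_A) + (-0.2)²·var(R_B) + 2·(1)·(-0.2)·Cov(R_A,R_B)
= 1·2.16 + 0.04·1.2 + -0.4·0.44 = 2.032

2.0320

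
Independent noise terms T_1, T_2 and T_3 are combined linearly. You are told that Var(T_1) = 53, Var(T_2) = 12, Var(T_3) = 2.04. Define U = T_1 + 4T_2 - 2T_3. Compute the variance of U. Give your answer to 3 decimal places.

253.160

By independence, Var(U) = (1)²Var(T_1) + (4)²Var(T_2) + (-2)²Var(T_3)
= (1)²·53 + (4)²·12 + (-2)²·2.04 = 253.16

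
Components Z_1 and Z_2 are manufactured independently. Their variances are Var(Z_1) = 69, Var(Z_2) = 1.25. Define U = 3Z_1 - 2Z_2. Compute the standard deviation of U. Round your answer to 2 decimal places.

By independence, Var(U) = (3)²Var(Z_1) + (-2)²Var(Z_2)
= (3)²·69 + (-2)²·1.25 = 626
σ(U) = √626 ≈ 25.02

25.02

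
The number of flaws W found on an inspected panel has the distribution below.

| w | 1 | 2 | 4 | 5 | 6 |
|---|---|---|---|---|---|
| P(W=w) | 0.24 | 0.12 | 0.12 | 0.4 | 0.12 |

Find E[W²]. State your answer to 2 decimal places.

16.96

E[W²] = (1)²(0.24) + (2)²(0.12) + (4)²(0.12) + (5)²(0.4) + (6)²(0.12) = 16.96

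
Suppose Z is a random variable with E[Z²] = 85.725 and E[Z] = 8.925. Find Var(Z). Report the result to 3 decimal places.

6.069

Var(Z) = 85.725 − (8.925)² = 6.069375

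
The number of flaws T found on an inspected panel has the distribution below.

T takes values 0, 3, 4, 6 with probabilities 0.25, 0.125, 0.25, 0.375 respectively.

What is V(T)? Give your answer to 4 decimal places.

E[T] = (0)(0.25) + (3)(0.125) + (4)(0.25) + (6)(0.375) = 3.625
E[T²] = (0)²(0.25) + (3)²(0.125) + (4)²(0.25) + (6)²(0.375) = 18.625
V(T) = E[T²] − (E[T])² = 18.625 − (3.625)² = 5.484375

5.4844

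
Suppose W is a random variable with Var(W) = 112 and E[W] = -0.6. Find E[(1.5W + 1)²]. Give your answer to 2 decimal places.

252.01

E[1.5W + 1] = 1.5·-0.6 + 1 = 0.1
Var(1.5W + 1) = (1.5)²·112 = 252
E[(1.5W + 1)²] = Var((1.5W + 1)) + (E[(1.5W + 1)])² = 252 + (0.1)² = 252.01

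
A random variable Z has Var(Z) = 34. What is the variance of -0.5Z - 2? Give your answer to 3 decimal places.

Var(-0.5Z - 2) = (-0.5)²·Var(Z) = 0.25·34 = 8.5

8.500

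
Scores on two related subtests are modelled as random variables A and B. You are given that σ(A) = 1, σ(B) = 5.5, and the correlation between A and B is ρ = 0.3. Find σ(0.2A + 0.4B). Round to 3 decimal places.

2.268

Var(A) = (1)² = 1;  Var(B) = (5.5)² = 30.25
cov(A,B) = ρ·σ(A)·σ(B) = 0.3·1·5.5 = 1.65
Var(0.2A + 0.4B) = (0.2)²·Var(A) + (0.4)²·Var(B) + 2·(0.2)·(0.4)·cov(A,B)
= 0.04·1 + 0.16·30.25 + 0.16·1.65 = 5.144
σ(0.2A + 0.4B) = √5.144 ≈ 2.268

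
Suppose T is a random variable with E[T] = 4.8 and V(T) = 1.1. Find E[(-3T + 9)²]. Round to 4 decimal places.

E[-3T + 9] = -3·4.8 + 9 = -5.4
V(-3T + 9) = (-3)²·1.1 = 9.9
E[(-3T + 9)²] = V((-3T + 9)) + (E[(-3T + 9)])² = 9.9 + (-5.4)² = 39.06

39.0600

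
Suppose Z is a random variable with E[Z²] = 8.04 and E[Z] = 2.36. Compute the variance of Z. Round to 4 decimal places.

2.4704

Var(Z) = 8.04 − (2.36)² = 2.4704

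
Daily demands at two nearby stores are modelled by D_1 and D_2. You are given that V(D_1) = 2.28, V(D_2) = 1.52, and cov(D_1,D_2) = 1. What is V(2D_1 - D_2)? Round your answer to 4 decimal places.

6.6400

V(2D_1 - D_2) = (2)²·V(D_1) + (-1)²·V(D_2) + 2·(2)·(-1)·cov(D_1,D_2)
= 4·2.28 + 1·1.52 + -4·1 = 6.64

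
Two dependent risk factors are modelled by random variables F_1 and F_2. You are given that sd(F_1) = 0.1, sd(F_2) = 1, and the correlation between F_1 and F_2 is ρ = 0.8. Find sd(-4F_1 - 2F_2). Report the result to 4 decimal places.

var(F_1) = (0.1)² = 0.01;  var(F_2) = (1)² = 1
cov(F_1,F_2) = ρ·sd(F_1)·sd(F_2) = 0.8·0.1·1 = 0.08
var(-4F_1 - 2F_2) = (-4)²·var(F_1) + (-2)²·var(F_2) + 2·(-4)·(-2)·cov(F_1,F_2)
= 16·0.01 + 4·1 + 16·0.08 = 5.44
sd(-4F_1 - 2F_2) = √5.44 ≈ 2.3324

2.3324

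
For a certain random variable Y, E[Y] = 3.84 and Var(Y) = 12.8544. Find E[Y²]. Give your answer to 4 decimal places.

E[Y²] = Var(Y) + (E[Y])² = 12.8544 + (3.84)² = 27.6

27.6000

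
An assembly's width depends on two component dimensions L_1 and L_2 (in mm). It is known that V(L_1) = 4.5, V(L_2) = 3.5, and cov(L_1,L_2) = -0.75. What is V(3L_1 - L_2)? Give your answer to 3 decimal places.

V(3L_1 - L_2) = (3)²·V(L_1) + (-1)²·V(L_2) + 2·(3)·(-1)·cov(L_1,L_2)
= 9·4.5 + 1·3.5 + -6·-0.75 = 48.5

48.500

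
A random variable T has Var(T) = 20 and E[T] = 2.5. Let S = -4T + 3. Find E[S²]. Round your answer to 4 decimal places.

E[-4T + 3] = -4·2.5 + 3 = -7
Var(-4T + 3) = (-4)²·20 = 320
E[S²] = Var(S) + (E[S])² = 320 + (-7)² = 369

369.0000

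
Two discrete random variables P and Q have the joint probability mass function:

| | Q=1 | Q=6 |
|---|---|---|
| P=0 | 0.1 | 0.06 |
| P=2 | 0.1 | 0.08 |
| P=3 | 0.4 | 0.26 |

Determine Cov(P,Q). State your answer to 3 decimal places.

E[P] = 2.34,  E[Q] = 3
E[PQ] = 7.04
Cov(P,Q) = E[PQ] − E[P]E[Q] = 7.04 − (2.34)(3) = 0.02

0.020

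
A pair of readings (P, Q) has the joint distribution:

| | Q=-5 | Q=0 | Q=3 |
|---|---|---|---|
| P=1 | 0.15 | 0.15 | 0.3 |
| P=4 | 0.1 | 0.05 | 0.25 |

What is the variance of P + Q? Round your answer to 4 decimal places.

E[P] = 2.2,  E[Q] = 0.4,  E[PQ] = 1.15
V(P) = 7 − (2.2)² = 2.16;  V(Q) = 11.2 − (0.4)² = 11.04
cov(P,Q) = 1.15 − (2.2)(0.4) = 0.27
V(P + Q) = (1)²·2.16 + (1)²·11.04 + 2·(1)·(1)·0.27 = 13.74

13.7400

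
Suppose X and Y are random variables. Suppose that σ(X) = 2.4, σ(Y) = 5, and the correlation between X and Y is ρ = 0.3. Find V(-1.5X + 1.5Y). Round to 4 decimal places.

53.0100

V(X) = (2.4)² = 5.76;  V(Y) = (5)² = 25
Cov(X,Y) = ρ·σ(X)·σ(Y) = 0.3·2.4·5 = 3.6
V(-1.5X + 1.5Y) = (-1.5)²·V(X) + (1.5)²·V(Y) + 2·(-1.5)·(1.5)·Cov(X,Y)
= 2.25·5.76 + 2.25·25 + -4.5·3.6 = 53.01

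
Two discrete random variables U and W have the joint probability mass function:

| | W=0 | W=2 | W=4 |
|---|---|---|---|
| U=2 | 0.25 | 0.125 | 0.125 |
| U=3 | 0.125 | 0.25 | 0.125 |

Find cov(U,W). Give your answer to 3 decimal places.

0.125

E[U] = 2.5,  E[W] = 1.75
E[UW] = 4.5
cov(U,W) = E[UW] − E[U]E[W] = 4.5 − (2.5)(1.75) = 0.125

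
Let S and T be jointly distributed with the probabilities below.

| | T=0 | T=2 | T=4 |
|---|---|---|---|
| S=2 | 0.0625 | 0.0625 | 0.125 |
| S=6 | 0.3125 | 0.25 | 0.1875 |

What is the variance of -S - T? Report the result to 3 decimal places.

4.484

E[S] = 5,  E[T] = 1.875,  E[ST] = 8.75
V(S) = 28 − (5)² = 3;  V(T) = 6.25 − (1.875)² = 2.734375
cov(S,T) = 8.75 − (5)(1.875) = -0.625
V(-S - T) = (-1)²·3 + (-1)²·2.734375 + 2·(-1)·(-1)·-0.625 = 4.484375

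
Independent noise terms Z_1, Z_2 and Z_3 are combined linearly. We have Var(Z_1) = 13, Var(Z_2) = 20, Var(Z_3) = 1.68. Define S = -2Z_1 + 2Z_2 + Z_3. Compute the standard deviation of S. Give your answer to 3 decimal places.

11.562

By independence, Var(S) = (-2)²Var(Z_1) + (2)²Var(Z_2) + (1)²Var(Z_3)
= (-2)²·13 + (2)²·20 + (1)²·1.68 = 133.68
σ(S) = √133.68 ≈ 11.562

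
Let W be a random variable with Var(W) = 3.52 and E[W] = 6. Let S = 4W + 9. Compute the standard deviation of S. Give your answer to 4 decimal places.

Var(4W + 9) = (4)²·3.52 = 56.32
SD(S) = √56.32 ≈ 7.5047

7.5047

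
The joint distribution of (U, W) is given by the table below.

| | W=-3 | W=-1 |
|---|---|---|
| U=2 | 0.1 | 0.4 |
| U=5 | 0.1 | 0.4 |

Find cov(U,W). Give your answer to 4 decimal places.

E[U] = 3.5,  E[W] = -1.4
E[UW] = -4.9
cov(U,W) = E[UW] − E[U]E[W] = -4.9 − (3.5)(-1.4) = 0

0.0000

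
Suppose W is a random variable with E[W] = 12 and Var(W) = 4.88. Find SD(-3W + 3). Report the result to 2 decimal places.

Var(-3W + 3) = (-3)²·4.88 = 43.92
SD(-3W + 3) = √43.92 ≈ 6.63

6.63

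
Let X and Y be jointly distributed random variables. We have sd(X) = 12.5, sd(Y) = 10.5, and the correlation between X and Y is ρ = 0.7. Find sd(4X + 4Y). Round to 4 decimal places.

V(X) = (12.5)² = 156.25;  V(Y) = (10.5)² = 110.25
Cov(X,Y) = ρ·sd(X)·sd(Y) = 0.7·12.5·10.5 = 91.875
V(4X + 4Y) = (4)²·V(X) + (4)²·V(Y) + 2·(4)·(4)·Cov(X,Y)
= 16·156.25 + 16·110.25 + 32·91.875 = 7204
sd(4X + 4Y) = √7204 ≈ 84.8764

84.8764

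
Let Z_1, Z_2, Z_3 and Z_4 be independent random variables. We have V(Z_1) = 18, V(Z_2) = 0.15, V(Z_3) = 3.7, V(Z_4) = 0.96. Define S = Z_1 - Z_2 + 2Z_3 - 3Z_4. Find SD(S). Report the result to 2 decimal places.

By independence, V(S) = (1)²V(Z_1) + (-1)²V(Z_2) + (2)²V(Z_3) + (-3)²V(Z_4)
= (1)²·18 + (-1)²·0.15 + (2)²·3.7 + (-3)²·0.96 = 41.59
SD(S) = √41.59 ≈ 6.45

6.45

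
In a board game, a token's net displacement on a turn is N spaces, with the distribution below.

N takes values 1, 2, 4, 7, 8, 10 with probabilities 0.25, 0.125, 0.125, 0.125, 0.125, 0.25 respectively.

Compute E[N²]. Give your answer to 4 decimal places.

E[N²] = (1)²(0.25) + (2)²(0.125) + (4)²(0.125) + (7)²(0.125) + (8)²(0.125) + (10)²(0.25) = 41.875

41.8750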